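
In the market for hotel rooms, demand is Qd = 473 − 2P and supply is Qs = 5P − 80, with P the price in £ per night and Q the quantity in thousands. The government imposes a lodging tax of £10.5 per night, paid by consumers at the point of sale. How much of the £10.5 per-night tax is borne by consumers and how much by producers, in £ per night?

Without the tax, 473 − 2P = 5P − 80 gives 7P = 553, so P* = £79 and Q* = 315.
With the tax collected from consumers, demand (in seller-price terms) shifts: Qd = 473 − 2(P + 10.5).
Solving gives Q = 300 with consumers paying £86.5 and producers receiving £76 (the £10.5 wedge).
Burden on consumers: £7.5; on producers: £3. (They sum to £10.5.)

Consumers bear £7.5 per night; producers bear £3 per night.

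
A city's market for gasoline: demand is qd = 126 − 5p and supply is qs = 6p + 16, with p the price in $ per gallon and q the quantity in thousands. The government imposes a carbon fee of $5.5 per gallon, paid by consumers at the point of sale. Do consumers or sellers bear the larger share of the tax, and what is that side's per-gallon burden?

Consumers bear the larger share: $3 per gallon.

Without the tax, 126 − 5p = 6p + 16 gives 11p = 110, so p* = $10 and q* = 76.
With the tax collected from consumers, demand (in seller-price terms) shifts: qd = 126 − 5(p + 5.5).
Solving gives q = 61 with consumers paying $13 and sellers receiving $7.5 (the $5.5 wedge).
Per-gallon burden: consumers $3, sellers $2.5.
Consumers take the larger share because demand is less price-elastic here (demand slope 5 vs supply slope 6).
The less price-elastic side of the market bears the larger share of a per-unit tax.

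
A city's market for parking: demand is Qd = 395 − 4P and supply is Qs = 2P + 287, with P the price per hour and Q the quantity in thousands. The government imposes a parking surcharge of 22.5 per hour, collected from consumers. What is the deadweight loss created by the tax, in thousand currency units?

Without the tax, 395 − 4P = 2P + 287 gives 6P = 108, so P* = 18 and Q* = 323.
With the tax collected from consumers, demand (in seller-price terms) shifts: Qd = 395 − 4(P + 22.5).
New equilibrium: consumers pay 25.5, sellers receive 3, Q = 293. (Wedge: Pb − Ps = 22.5.)
Quantity falls by |ΔQ| = |323 − 293| = 30.
DWL = ½ · t · |ΔQ| = ½ · 22.5 · 30 = 337.5.

Deadweight loss = 337.5 thousand.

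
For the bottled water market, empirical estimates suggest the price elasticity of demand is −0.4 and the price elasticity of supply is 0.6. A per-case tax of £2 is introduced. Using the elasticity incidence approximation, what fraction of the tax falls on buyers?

Buyers' share ≈ 0.6.

Incidence ratio: buyers' share ≈ εs / (εs + |εd|) = 0.6 / (0.6 + 0.4) = 0.6.
Supply is the more elastic side, so buyers bear the larger share.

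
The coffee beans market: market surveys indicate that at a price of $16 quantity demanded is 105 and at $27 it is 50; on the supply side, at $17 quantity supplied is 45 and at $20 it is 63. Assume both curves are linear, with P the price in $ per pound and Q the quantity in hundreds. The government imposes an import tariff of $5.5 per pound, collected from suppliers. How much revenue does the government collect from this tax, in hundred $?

Demand slope: (50 − 105)/(27 − 16) = -5, so Qd = 185 − 5P.
Supply slope: (63 − 45)/(20 − 17) = 6, so Qs = 6P − 57.
Before the tax: set 185 − 5P = 6P − 57 → P* = $22, Q* = 75.
With the tax collected from suppliers, supply shifts: Qs = 6(P − 5.5) − 57.
Solving gives Q = 60 with consumers paying $25 and suppliers receiving $19.5 (the $5.5 wedge).
Revenue = t · Q = 5.5 · 60 = $330.

Tax revenue = $330 hundred.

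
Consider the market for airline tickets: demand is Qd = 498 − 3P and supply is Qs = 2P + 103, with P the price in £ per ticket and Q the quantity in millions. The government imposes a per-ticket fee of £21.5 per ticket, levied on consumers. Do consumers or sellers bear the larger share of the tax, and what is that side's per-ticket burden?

Sellers bear the larger share: £12.9 per ticket.

Before the tax: set 498 − 3P = 2P + 103 → P* = £79, Q* = 261.
With the tax collected from consumers, demand (in seller-price terms) shifts: Qd = 498 − 3(P + 21.5).
Solving gives Q = 235.2 with consumers paying £87.6 and sellers receiving £66.1 (the £21.5 wedge).
Per-ticket burden: consumers £8.6, sellers £12.9.
Sellers take the larger share because supply is less price-elastic here (demand slope 3 vs supply slope 2).
The less price-elastic side of the market bears the larger share of a per-unit tax.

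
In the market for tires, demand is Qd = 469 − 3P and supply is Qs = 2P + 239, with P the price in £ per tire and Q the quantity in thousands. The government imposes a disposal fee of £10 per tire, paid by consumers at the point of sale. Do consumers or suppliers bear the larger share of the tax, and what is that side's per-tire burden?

Without the tax, 469 − 3P = 2P + 239 gives 5P = 230, so P* = £46 and Q* = 331.
With the tax collected from consumers, demand (in seller-price terms) shifts: Qd = 469 − 3(P + 10).
New equilibrium: consumers pay £50, suppliers receive £40, Q = 319. (Wedge: Pb − Ps = 10.)
Per-tire burden: consumers £4, suppliers £6.
Suppliers take the larger share because supply is less price-elastic here (demand slope 3 vs supply slope 2).
The less price-elastic side of the market bears the larger share of a per-unit tax.

Suppliers bear the larger share: £6 per tire.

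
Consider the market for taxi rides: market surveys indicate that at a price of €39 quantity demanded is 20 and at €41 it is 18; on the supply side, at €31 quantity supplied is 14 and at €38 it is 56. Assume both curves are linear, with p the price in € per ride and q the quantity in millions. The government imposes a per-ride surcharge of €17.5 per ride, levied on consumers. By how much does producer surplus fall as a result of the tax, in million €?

Producer surplus falls by €46.25 million.

Demand slope: (18 − 20)/(41 − 39) = -1, so qd = 59 − p.
Supply slope: (56 − 14)/(38 − 31) = 6, so qs = 6p − 172.
Without the tax, 59 − p = 6p − 172 gives 7p = 231, so p* = €33 and q* = 26.
With the tax collected from consumers, demand (in seller-price terms) shifts: qd = 59 − (p + 17.5).
Solving gives q = 11 with consumers paying €48 and suppliers receiving €30.5 (the €17.5 wedge).
ΔPS is the trapezoid between Q = 11 and Q = 26 of height €2.5: ½ · (26 + 11) · 2.5 = €46.25.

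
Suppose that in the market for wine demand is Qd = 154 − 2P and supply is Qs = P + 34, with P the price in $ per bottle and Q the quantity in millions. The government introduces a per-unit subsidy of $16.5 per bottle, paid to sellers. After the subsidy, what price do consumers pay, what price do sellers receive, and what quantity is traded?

Without the subsidy, 154 − 2P = P + 34 gives 3P = 120, so P* = $40 and Q* = 74.
With a per-unit subsidy paid to sellers, each receives P + 16.5 per unit sold, so supply becomes Qs = (P + 16.5) + 34.
Solving gives Q = 85 with consumers paying $34.5 and sellers receiving $51 (the $16.5 wedge).

Consumers pay $34.5; sellers receive $51; quantity = 85.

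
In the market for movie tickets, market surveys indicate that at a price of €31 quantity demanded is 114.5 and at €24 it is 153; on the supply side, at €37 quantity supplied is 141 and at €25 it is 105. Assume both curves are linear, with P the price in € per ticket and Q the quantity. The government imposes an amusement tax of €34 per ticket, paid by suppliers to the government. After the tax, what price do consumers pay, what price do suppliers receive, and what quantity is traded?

Demand slope: (153 − 114.5)/(24 − 31) = -5.5, so Qd = 285 − 5.5P.
Supply slope: (105 − 141)/(25 − 37) = 3, so Qs = 3P + 30.
Without the tax, 285 − 5.5P = 3P + 30 gives 8.5P = 255, so P* = €30 and Q* = 120.
With the tax collected from suppliers, supply shifts: Qs = 3(P − 34) + 30.
Solving gives Q = 54 with consumers paying €42 and suppliers receiving €8 (the €34 wedge).

Consumers pay €42; suppliers receive €8; quantity = 54.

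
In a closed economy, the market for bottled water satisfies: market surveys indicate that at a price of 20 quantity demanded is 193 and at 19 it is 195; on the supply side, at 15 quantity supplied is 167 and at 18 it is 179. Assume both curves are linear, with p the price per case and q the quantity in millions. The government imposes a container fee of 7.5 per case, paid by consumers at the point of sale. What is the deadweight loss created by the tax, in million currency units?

Deadweight loss = 37.5 million.

Demand slope: (195 − 193)/(19 − 20) = -2, so qd = 233 − 2p.
Supply slope: (179 − 167)/(18 − 15) = 4, so qs = 4p + 107.
Before the tax: set 233 − 2p = 4p + 107 → p* = 21, q* = 191.
With the tax collected from consumers, demand (in seller-price terms) shifts: qd = 233 − 2(p + 7.5).
New equilibrium: consumers pay 26, suppliers receive 18.5, q = 181. (Wedge: pb − ps = 7.5.)
Quantity falls by |ΔQ| = |191 − 181| = 10.
DWL = ½ · t · |ΔQ| = ½ · 7.5 · 10 = 37.5.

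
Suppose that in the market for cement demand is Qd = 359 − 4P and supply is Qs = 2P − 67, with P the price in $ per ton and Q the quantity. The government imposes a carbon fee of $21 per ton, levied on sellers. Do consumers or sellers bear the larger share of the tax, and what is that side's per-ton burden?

Sellers bear the larger share: $14 per ton.

Without the tax, 359 − 4P = 2P − 67 gives 6P = 426, so P* = $71 and Q* = 75.
With the tax collected from sellers, supply shifts: Qs = 2(P − 21) − 67.
Solving gives Q = 47 with consumers paying $78 and sellers receiving $57 (the $21 wedge).
Per-ton burden: consumers $7, sellers $14.
Sellers take the larger share because supply is less price-elastic here (demand slope 4 vs supply slope 2).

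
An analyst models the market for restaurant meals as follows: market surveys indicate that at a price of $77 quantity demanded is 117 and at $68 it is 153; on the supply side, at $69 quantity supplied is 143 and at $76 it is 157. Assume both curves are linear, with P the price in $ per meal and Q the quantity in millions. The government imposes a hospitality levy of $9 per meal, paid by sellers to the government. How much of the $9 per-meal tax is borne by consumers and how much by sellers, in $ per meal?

Demand slope: (153 − 117)/(68 − 77) = -4, so Qd = 425 − 4P.
Supply slope: (157 − 143)/(76 − 69) = 2, so Qs = 2P + 5.
Before the tax: set 425 − 4P = 2P + 5 → P* = $70, Q* = 145.
With the tax collected from sellers, supply shifts: Qs = 2(P − 9) + 5.
Solving gives Q = 133 with consumers paying $73 and sellers receiving $64 (the $9 wedge).
Burden on consumers: $3; on sellers: $6. (They sum to $9.)

Consumers bear $3 per meal; sellers bear $6 per meal.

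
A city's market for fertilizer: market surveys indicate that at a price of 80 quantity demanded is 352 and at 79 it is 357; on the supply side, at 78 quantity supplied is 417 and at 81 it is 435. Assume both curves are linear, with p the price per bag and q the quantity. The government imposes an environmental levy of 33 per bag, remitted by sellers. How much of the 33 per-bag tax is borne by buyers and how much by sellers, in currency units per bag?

Demand slope: (357 − 352)/(79 − 80) = -5, so qd = 752 − 5p.
Supply slope: (435 − 417)/(81 − 78) = 6, so qs = 6p − 51.
Before the tax: set 752 − 5p = 6p − 51 → p* = 73, q* = 387.
With the tax collected from sellers, supply shifts: qs = 6(p − 33) − 51.
Solving gives q = 297 with buyers paying 91 and sellers receiving 58 (the 33 wedge).
Burden on buyers: 18; on sellers: 15. (They sum to 33.)
The less price-elastic side of the market bears the larger share of a per-unit tax.

Buyers bear 18 per bag; sellers bear 15 per bag.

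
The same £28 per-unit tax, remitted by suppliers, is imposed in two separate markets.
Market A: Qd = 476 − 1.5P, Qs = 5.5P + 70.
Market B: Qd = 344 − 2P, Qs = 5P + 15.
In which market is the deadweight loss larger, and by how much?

Market B, by £98.

Market A: pre-tax P* = £58, Q* = 389; post-tax Q = 356; deadweight loss = £462.
Market B: pre-tax P* = £47, Q* = 250; post-tax Q = 210; deadweight loss = £560.
Difference: £462 vs £560 → market B is larger by £98.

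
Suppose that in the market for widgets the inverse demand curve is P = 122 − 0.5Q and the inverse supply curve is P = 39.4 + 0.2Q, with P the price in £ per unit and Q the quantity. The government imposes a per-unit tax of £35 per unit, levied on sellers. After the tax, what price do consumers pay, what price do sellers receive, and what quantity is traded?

Consumers pay £88; sellers receive £53; quantity = 68.

Inverting to Q(P) form: Qd = 244 − 2P; Qs = 5P − 197.
Without the tax, 244 − 2P = 5P − 197 gives 7P = 441, so P* = £63 and Q* = 118.
With the tax collected from sellers, supply shifts: Qs = 5(P − 35) − 197.
Solving gives Q = 68 with consumers paying £88 and sellers receiving £53 (the £35 wedge).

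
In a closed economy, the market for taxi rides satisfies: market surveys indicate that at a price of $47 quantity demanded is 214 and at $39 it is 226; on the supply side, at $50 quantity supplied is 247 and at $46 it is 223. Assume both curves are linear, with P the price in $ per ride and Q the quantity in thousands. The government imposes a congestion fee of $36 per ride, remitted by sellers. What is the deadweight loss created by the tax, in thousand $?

Demand slope: (226 − 214)/(39 − 47) = -1.5, so Qd = 284.5 − 1.5P.
Supply slope: (223 − 247)/(46 − 50) = 6, so Qs = 6P − 53.
Without the tax, 284.5 − 1.5P = 6P − 53 gives 7.5P = 337.5, so P* = $45 and Q* = 217.
With the tax collected from sellers, supply shifts: Qs = 6(P − 36) − 53.
New equilibrium: consumers pay $73.8, sellers receive $37.8, Q = 173.8. (Wedge: Pb − Ps = 36.)
Quantity falls by |ΔQ| = |217 − 173.8| = 43.2.
DWL = ½ · t · |ΔQ| = ½ · 36 · 43.2 = $777.6.

Deadweight loss = $777.6 thousand.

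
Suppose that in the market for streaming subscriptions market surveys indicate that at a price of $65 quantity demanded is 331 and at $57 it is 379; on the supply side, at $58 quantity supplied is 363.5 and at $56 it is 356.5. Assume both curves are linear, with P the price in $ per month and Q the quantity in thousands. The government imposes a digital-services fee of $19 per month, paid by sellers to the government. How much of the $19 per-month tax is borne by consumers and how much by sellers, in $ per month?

Demand slope: (379 − 331)/(57 − 65) = -6, so Qd = 721 − 6P.
Supply slope: (356.5 − 363.5)/(56 − 58) = 3.5, so Qs = 3.5P + 160.5.
Before the tax: set 721 − 6P = 3.5P + 160.5 → P* = $59, Q* = 367.
With the tax collected from sellers, supply shifts: Qs = 3.5(P − 19) + 160.5.
New equilibrium: consumers pay $66, sellers receive $47, Q = 325. (Wedge: Pb − Ps = 19.)
Burden on consumers: $7; on sellers: $12. (They sum to $19.)

Consumers bear $7 per month; sellers bear $12 per month.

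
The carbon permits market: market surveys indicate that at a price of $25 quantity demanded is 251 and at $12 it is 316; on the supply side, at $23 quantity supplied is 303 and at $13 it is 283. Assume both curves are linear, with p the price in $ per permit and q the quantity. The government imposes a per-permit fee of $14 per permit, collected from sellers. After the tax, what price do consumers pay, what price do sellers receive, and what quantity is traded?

Demand slope: (316 − 251)/(12 − 25) = -5, so qd = 376 − 5p.
Supply slope: (283 − 303)/(13 − 23) = 2, so qs = 2p + 257.
Without the tax, 376 − 5p = 2p + 257 gives 7p = 119, so p* = $17 and q* = 291.
With the tax collected from sellers, supply shifts: qs = 2(p − 14) + 257.
New equilibrium: consumers pay $21, sellers receive $7, q = 271. (Wedge: pb − ps = 14.)
The less price-elastic side of the market bears the larger share of a per-unit tax.

Consumers pay $21; sellers receive $7; quantity = 271.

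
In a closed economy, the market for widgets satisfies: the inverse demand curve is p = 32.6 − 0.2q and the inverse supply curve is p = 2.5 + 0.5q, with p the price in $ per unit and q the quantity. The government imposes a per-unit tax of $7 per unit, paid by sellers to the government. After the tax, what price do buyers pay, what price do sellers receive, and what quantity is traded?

Buyers pay $26; sellers receive $19; quantity = 33.

Inverting to q(p) form: qd = 163 − 5p; qs = 2p − 5.
Before the tax: set 163 − 5p = 2p − 5 → p* = $24, q* = 43.
With the tax collected from sellers, supply shifts: qs = 2(p − 7) − 5.
Solving gives q = 33 with buyers paying $26 and sellers receiving $19 (the $7 wedge).
The less price-elastic side of the market bears the larger share of a per-unit tax.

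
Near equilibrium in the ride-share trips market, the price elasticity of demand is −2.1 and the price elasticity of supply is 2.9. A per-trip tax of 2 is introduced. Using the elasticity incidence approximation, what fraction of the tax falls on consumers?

Incidence ratio: consumers' share ≈ εs / (εs + |εd|) = 2.9 / (2.9 + 2.1) = 0.58.
Supply is the more elastic side, so consumers bear the larger share.

Consumers' share ≈ 0.58.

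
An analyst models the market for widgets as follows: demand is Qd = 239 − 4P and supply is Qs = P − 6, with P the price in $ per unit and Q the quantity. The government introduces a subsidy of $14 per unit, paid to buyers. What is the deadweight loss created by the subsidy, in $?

Without the subsidy, 239 − 4P = P − 6 gives 5P = 245, so P* = $49 and Q* = 43.
With a per-unit subsidy paid to buyers, each effectively pays P − 14, so demand becomes Qd = 239 − 4(P − 14).
New equilibrium: buyers pay $46.2, producers receive $60.2, Q = 54.2. (Wedge: Pb − Ps = −14.)
Quantity rises by |ΔQ| = |43 − 54.2| = 11.2.
DWL = ½ · t · |ΔQ| = ½ · 14 · 11.2 = $78.4.

Deadweight loss = $78.4.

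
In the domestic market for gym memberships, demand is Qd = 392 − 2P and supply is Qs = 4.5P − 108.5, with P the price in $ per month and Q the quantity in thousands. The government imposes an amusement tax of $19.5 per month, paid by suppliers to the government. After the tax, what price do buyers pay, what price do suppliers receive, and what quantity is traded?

Without the tax, 392 − 2P = 4.5P − 108.5 gives 6.5P = 500.5, so P* = $77 and Q* = 238.
With the tax collected from suppliers, supply shifts: Qs = 4.5(P − 19.5) − 108.5.
New equilibrium: buyers pay $90.5, suppliers receive $71, Q = 211. (Wedge: Pb − Ps = 19.5.)
The less price-elastic side of the market bears the larger share of a per-unit tax.

Buyers pay $90.5; suppliers receive $71; quantity = 211.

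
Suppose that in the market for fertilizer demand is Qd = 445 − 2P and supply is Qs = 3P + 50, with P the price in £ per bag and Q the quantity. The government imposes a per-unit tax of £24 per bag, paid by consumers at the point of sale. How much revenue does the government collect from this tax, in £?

Without the tax, 445 − 2P = 3P + 50 gives 5P = 395, so P* = £79 and Q* = 287.
With the tax collected from consumers, demand (in seller-price terms) shifts: Qd = 445 − 2(P + 24).
New equilibrium: consumers pay £93.4, producers receive £69.4, Q = 258.2. (Wedge: Pb − Ps = 24.)
Revenue = t · Q = 24 · 258.2 = £6196.8.

Tax revenue = £6196.8.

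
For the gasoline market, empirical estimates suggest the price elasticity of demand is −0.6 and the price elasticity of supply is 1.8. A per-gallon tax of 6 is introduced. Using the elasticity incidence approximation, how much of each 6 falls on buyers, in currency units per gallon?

Buyers bear ≈ 4.5 per gallon.

Incidence ratio: buyers' share ≈ εs / (εs + |εd|) = 1.8 / (1.8 + 0.6) = 0.75.
So buyers bear ≈ 0.75 × 6 = 4.5; sellers bear 1.5.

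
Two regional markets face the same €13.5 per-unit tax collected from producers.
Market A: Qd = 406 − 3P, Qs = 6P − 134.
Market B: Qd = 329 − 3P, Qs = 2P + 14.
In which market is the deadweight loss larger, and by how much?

Market A, by €72.9.

Market A: pre-tax P* = €60, Q* = 226; post-tax Q = 199; deadweight loss = €182.25.
Market B: pre-tax P* = €63, Q* = 140; post-tax Q = 123.8; deadweight loss = €109.35.
Difference: €182.25 vs €109.35 → market A is larger by €72.9.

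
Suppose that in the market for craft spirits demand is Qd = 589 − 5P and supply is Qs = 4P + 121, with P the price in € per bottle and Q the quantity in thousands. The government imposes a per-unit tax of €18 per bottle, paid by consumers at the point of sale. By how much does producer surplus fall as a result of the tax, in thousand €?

Before the tax: set 589 − 5P = 4P + 121 → P* = €52, Q* = 329.
With the tax collected from consumers, demand (in seller-price terms) shifts: Qd = 589 − 5(P + 18).
Solving gives Q = 289 with consumers paying €60 and sellers receiving €42 (the €18 wedge).
ΔPS is the trapezoid between Q = 289 and Q = 329 of height €10: ½ · (329 + 289) · 10 = €3090.

Producer surplus falls by €3090 thousand.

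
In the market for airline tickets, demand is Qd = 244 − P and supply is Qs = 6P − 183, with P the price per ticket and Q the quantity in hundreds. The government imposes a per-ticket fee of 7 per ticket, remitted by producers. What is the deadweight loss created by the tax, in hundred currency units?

Deadweight loss = 21 hundred.

Before the tax: set 244 − P = 6P − 183 → P* = 61, Q* = 183.
With the tax collected from producers, supply shifts: Qs = 6(P − 7) − 183.
New equilibrium: consumers pay 67, producers receive 60, Q = 177. (Wedge: Pb − Ps = 7.)
Quantity falls by |ΔQ| = |183 − 177| = 6.
DWL = ½ · t · |ΔQ| = ½ · 7 · 6 = 21.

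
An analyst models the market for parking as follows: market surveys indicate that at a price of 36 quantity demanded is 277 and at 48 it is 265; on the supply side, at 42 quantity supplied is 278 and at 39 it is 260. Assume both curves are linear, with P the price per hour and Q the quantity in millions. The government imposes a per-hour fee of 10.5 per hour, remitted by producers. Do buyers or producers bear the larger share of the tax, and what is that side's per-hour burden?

Buyers bear the larger share: 9 per hour.

Demand slope: (265 − 277)/(48 − 36) = -1, so Qd = 313 − P.
Supply slope: (260 − 278)/(39 − 42) = 6, so Qs = 6P + 26.
Without the tax, 313 − P = 6P + 26 gives 7P = 287, so P* = 41 and Q* = 272.
With the tax collected from producers, supply shifts: Qs = 6(P − 10.5) + 26.
New equilibrium: buyers pay 50, producers receive 39.5, Q = 263. (Wedge: Pb − Ps = 10.5.)
Per-hour burden: buyers 9, producers 1.5.
Buyers take the larger share because demand is less price-elastic here (demand slope 1 vs supply slope 6).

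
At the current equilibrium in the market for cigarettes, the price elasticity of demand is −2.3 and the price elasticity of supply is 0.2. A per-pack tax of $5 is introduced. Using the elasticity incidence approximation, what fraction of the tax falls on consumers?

Incidence ratio: consumers' share ≈ εs / (εs + |εd|) = 0.2 / (0.2 + 2.3) = 0.08.
Supply is the less elastic side, so consumers bear the smaller share.

Consumers' share ≈ 0.08.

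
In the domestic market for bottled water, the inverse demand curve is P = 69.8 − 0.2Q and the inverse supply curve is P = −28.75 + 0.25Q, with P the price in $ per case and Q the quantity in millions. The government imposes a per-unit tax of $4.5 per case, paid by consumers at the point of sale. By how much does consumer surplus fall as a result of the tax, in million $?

Rewrite in direct form: Qd = 349 − 5P and Qs = 4P + 115.
Without the tax, 349 − 5P = 4P + 115 gives 9P = 234, so P* = $26 and Q* = 219.
With the tax collected from consumers, demand (in seller-price terms) shifts: Qd = 349 − 5(P + 4.5).
New equilibrium: consumers pay $28, sellers receive $23.5, Q = 209. (Wedge: Pb − Ps = 4.5.)
ΔCS is the trapezoid between Q = 209 and Q = 219 of height $2: ½ · (219 + 209) · 2 = $428.

Consumer surplus falls by $428 million.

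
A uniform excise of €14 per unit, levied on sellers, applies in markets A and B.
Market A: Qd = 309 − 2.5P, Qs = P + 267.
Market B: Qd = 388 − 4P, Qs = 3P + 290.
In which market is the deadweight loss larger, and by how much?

Market B, by €98.

Market A: pre-tax P* = €12, Q* = 279; post-tax Q = 269; deadweight loss = €70.
Market B: pre-tax P* = €14, Q* = 332; post-tax Q = 308; deadweight loss = €168.
Difference: €70 vs €168 → market B is larger by €98.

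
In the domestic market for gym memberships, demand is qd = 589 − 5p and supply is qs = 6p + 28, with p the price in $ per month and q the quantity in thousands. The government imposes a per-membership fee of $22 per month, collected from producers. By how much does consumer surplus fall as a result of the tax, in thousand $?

Consumer surplus falls by $3648 thousand.

Without the tax, 589 − 5p = 6p + 28 gives 11p = 561, so p* = $51 and q* = 334.
With the tax collected from producers, supply shifts: qs = 6(p − 22) + 28.
Solving gives q = 274 with consumers paying $63 and producers receiving $41 (the $22 wedge).
ΔCS is the trapezoid between Q = 274 and Q = 334 of height $12: ½ · (334 + 274) · 12 = $3648.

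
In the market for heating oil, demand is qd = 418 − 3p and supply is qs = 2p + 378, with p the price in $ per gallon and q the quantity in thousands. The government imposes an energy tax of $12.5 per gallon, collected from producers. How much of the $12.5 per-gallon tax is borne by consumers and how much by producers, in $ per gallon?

Consumers bear $5 per gallon; producers bear $7.5 per gallon.

Before the tax: set 418 − 3p = 2p + 378 → p* = $8, q* = 394.
With the tax collected from producers, supply shifts: qs = 2(p − 12.5) + 378.
New equilibrium: consumers pay $13, producers receive $0.5, q = 379. (Wedge: pb − ps = 12.5.)
Burden on consumers: $5; on producers: $7.5. (They sum to $12.5.)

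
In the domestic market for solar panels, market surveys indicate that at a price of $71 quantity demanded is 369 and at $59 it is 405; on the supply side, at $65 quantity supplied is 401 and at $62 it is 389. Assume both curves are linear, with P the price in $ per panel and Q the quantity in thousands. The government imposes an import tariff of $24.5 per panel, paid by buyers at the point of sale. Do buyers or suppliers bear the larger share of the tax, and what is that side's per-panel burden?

Buyers bear the larger share: $14 per panel.

Demand slope: (405 − 369)/(59 − 71) = -3, so Qd = 582 − 3P.
Supply slope: (389 − 401)/(62 − 65) = 4, so Qs = 4P + 141.
Without the tax, 582 − 3P = 4P + 141 gives 7P = 441, so P* = $63 and Q* = 393.
With the tax collected from buyers, demand (in seller-price terms) shifts: Qd = 582 − 3(P + 24.5).
New equilibrium: buyers pay $77, suppliers receive $52.5, Q = 351. (Wedge: Pb − Ps = 24.5.)
Per-panel burden: buyers $14, suppliers $10.5.
Buyers take the larger share because demand is less price-elastic here (demand slope 3 vs supply slope 4).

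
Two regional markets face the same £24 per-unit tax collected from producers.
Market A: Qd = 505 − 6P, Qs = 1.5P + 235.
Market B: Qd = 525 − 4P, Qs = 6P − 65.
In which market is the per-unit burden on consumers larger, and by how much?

Market A: pre-tax P* = £36, Q* = 289; post-tax Q = 260.2; per-unit burden on consumers = £4.8.
Market B: pre-tax P* = £59, Q* = 289; post-tax Q = 231.4; per-unit burden on consumers = £14.4.
Difference: £4.8 vs £14.4 → market B is larger by £9.6.

Market B, by £9.6.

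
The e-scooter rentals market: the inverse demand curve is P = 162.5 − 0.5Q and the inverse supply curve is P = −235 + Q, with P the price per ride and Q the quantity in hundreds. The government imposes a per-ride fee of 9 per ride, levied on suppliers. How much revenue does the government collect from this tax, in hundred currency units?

Inverting to Q(P) form: Qd = 325 − 2P; Qs = P + 235.
Without the tax, 325 − 2P = P + 235 gives 3P = 90, so P* = 30 and Q* = 265.
With the tax collected from suppliers, supply shifts: Qs = (P − 9) + 235.
Solving gives Q = 259 with consumers paying 33 and suppliers receiving 24 (the 9 wedge).
Revenue = t · Q = 9 · 259 = 2331.

Tax revenue = 2331 hundred.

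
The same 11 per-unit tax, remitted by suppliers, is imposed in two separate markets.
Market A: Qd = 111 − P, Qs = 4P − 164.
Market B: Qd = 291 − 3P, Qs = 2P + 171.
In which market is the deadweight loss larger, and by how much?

Market B, by 24.2.

Market A: pre-tax P* = 55, Q* = 56; post-tax Q = 47.2; deadweight loss = 48.4.
Market B: pre-tax P* = 24, Q* = 219; post-tax Q = 205.8; deadweight loss = 72.6.
Difference: 48.4 vs 72.6 → market B is larger by 24.2.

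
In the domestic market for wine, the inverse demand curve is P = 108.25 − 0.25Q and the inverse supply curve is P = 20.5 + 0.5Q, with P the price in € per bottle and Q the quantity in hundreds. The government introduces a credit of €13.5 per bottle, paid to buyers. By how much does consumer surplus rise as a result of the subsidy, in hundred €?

Consumer surplus rises by €567 hundred.

Inverting to Q(P) form: Qd = 433 − 4P; Qs = 2P − 41.
Before the subsidy: set 433 − 4P = 2P − 41 → P* = €79, Q* = 117.
With a per-unit subsidy paid to buyers, each effectively pays P − 13.5, so demand becomes Qd = 433 − 4(P − 13.5).
New equilibrium: buyers pay €74.5, producers receive €88, Q = 135. (Wedge: Pb − Ps = −13.5.)
ΔCS is the trapezoid between Q = 135 and Q = 117 of height €4.5: ½ · (117 + 135) · 4.5 = €567.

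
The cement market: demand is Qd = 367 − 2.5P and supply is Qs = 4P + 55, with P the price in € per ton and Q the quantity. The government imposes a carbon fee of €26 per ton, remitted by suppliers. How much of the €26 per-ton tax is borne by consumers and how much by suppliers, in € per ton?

Without the tax, 367 − 2.5P = 4P + 55 gives 6.5P = 312, so P* = €48 and Q* = 247.
With the tax collected from suppliers, supply shifts: Qs = 4(P − 26) + 55.
New equilibrium: consumers pay €64, suppliers receive €38, Q = 207. (Wedge: Pb − Ps = 26.)
Burden on consumers: €16; on suppliers: €10. (They sum to €26.)
The less price-elastic side of the market bears the larger share of a per-unit tax.

Consumers bear €16 per ton; suppliers bear €10 per ton.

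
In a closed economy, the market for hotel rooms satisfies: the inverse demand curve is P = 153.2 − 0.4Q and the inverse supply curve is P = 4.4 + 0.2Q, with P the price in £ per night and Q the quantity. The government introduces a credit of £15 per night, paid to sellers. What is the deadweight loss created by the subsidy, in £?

Deadweight loss = £187.5.

Rewrite in direct form: Qd = 383 − 2.5P and Qs = 5P − 22.
Before the subsidy: set 383 − 2.5P = 5P − 22 → P* = £54, Q* = 248.
With a per-unit subsidy paid to sellers, each receives P + 15 per unit sold, so supply becomes Qs = 5(P + 15) − 22.
Solving gives Q = 273 with consumers paying £44 and sellers receiving £59 (the £15 wedge).
Quantity rises by |ΔQ| = |248 − 273| = 25.
DWL = ½ · t · |ΔQ| = ½ · 15 · 25 = £187.5.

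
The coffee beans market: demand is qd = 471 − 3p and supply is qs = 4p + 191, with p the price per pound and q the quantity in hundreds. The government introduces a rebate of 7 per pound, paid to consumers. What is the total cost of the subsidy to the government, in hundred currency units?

Government outlay = 2541 hundred.

Before the subsidy: set 471 − 3p = 4p + 191 → p* = 40, q* = 351.
With a per-unit subsidy paid to consumers, each effectively pays p − 7, so demand becomes qd = 471 − 3(p − 7).
New equilibrium: consumers pay 36, suppliers receive 43, q = 363. (Wedge: pb − ps = −7.)
Outlay = t · Q = 7 · 363 = 2541.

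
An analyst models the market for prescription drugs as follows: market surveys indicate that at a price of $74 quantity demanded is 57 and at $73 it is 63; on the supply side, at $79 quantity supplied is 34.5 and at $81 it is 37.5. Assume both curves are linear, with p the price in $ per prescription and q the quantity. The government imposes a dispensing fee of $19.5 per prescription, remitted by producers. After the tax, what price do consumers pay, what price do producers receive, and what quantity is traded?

Consumers pay $81.9; producers receive $62.4; quantity = 9.6.

Demand slope: (63 − 57)/(73 − 74) = -6, so qd = 501 − 6p.
Supply slope: (37.5 − 34.5)/(81 − 79) = 1.5, so qs = 1.5p − 84.
Without the tax, 501 − 6p = 1.5p − 84 gives 7.5p = 585, so p* = $78 and q* = 33.
With the tax collected from producers, supply shifts: qs = 1.5(p − 19.5) − 84.
New equilibrium: consumers pay $81.9, producers receive $62.4, q = 9.6. (Wedge: pb − ps = 19.5.)
The less price-elastic side of the market bears the larger share of a per-unit tax.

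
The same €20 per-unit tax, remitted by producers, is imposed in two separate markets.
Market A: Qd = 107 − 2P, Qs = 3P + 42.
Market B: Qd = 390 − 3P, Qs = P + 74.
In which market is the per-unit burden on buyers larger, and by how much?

Market A: pre-tax P* = €13, Q* = 81; post-tax Q = 57; per-unit burden on buyers = €12.
Market B: pre-tax P* = €79, Q* = 153; post-tax Q = 138; per-unit burden on buyers = €5.
Difference: €12 vs €5 → market A is larger by €7.

Market A, by €7.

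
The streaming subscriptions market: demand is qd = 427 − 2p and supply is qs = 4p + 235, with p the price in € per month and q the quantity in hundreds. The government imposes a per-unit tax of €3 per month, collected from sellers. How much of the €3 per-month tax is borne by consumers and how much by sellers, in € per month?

Without the tax, 427 − 2p = 4p + 235 gives 6p = 192, so p* = €32 and q* = 363.
With the tax collected from sellers, supply shifts: qs = 4(p − 3) + 235.
New equilibrium: consumers pay €34, sellers receive €31, q = 359. (Wedge: pb − ps = 3.)
Burden on consumers: €2; on sellers: €1. (They sum to €3.)

Consumers bear €2 per month; sellers bear €1 per month.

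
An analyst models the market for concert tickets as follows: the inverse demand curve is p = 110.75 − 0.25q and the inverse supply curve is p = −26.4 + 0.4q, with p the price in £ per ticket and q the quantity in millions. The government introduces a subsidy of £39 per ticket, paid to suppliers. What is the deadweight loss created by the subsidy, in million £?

Rewrite in direct form: qd = 443 − 4p and qs = 2.5p + 66.
Without the subsidy, 443 − 4p = 2.5p + 66 gives 6.5p = 377, so p* = £58 and q* = 211.
With a per-unit subsidy paid to suppliers, each receives p + 39 per unit sold, so supply becomes qs = 2.5(p + 39) + 66.
Solving gives q = 271 with buyers paying £43 and suppliers receiving £82 (the £39 wedge).
Quantity rises by |ΔQ| = |211 − 271| = 60.
DWL = ½ · t · |ΔQ| = ½ · 39 · 60 = £1170.

Deadweight loss = £1170 million.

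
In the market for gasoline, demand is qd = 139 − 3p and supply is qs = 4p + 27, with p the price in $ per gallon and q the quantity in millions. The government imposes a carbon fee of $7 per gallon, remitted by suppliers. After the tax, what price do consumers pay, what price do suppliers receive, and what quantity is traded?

Consumers pay $20; suppliers receive $13; quantity = 79.

Before the tax: set 139 − 3p = 4p + 27 → p* = $16, q* = 91.
With the tax collected from suppliers, supply shifts: qs = 4(p − 7) + 27.
Solving gives q = 79 with consumers paying $20 and suppliers receiving $13 (the $7 wedge).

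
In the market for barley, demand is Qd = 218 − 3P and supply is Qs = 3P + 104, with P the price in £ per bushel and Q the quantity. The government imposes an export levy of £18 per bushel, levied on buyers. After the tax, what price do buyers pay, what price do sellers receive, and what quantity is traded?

Buyers pay £28; sellers receive £10; quantity = 134.

Without the tax, 218 − 3P = 3P + 104 gives 6P = 114, so P* = £19 and Q* = 161.
With the tax collected from buyers, demand (in seller-price terms) shifts: Qd = 218 − 3(P + 18).
New equilibrium: buyers pay £28, sellers receive £10, Q = 134. (Wedge: Pb − Ps = 18.)
The less price-elastic side of the market bears the larger share of a per-unit tax.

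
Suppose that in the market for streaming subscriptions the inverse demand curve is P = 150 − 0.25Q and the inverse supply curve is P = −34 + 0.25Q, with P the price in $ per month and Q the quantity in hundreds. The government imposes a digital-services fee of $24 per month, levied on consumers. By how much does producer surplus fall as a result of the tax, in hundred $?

Producer surplus falls by $4128 hundred.

Inverting to Q(P) form: Qd = 600 − 4P; Qs = 4P + 136.
Before the tax: set 600 − 4P = 4P + 136 → P* = $58, Q* = 368.
With the tax collected from consumers, demand (in seller-price terms) shifts: Qd = 600 − 4(P + 24).
Solving gives Q = 320 with consumers paying $70 and sellers receiving $46 (the $24 wedge).
ΔPS is the trapezoid between Q = 320 and Q = 368 of height $12: ½ · (368 + 320) · 12 = $4128.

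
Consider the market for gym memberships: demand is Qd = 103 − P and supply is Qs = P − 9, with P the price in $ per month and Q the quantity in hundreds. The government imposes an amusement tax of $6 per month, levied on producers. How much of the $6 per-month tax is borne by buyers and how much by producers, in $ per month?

Without the tax, 103 − P = P − 9 gives 2P = 112, so P* = $56 and Q* = 47.
With the tax collected from producers, supply shifts: Qs = (P − 6) − 9.
New equilibrium: buyers pay $59, producers receive $53, Q = 44. (Wedge: Pb − Ps = 6.)
Burden on buyers: $3; on producers: $3. (They sum to $6.)

Buyers bear $3 per month; producers bear $3 per month.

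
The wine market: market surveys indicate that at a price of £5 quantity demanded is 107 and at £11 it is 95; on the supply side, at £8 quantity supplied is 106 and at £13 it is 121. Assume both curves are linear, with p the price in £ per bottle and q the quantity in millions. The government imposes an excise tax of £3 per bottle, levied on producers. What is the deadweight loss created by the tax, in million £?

Deadweight loss = £5.4 million.

Demand slope: (95 − 107)/(11 − 5) = -2, so qd = 117 − 2p.
Supply slope: (121 − 106)/(13 − 8) = 3, so qs = 3p + 82.
Before the tax: set 117 − 2p = 3p + 82 → p* = £7, q* = 103.
With the tax collected from producers, supply shifts: qs = 3(p − 3) + 82.
New equilibrium: consumers pay £8.8, producers receive £5.8, q = 99.4. (Wedge: pb − ps = 3.)
Quantity falls by |ΔQ| = |103 − 99.4| = 3.6.
DWL = ½ · t · |ΔQ| = ½ · 3 · 3.6 = £5.4.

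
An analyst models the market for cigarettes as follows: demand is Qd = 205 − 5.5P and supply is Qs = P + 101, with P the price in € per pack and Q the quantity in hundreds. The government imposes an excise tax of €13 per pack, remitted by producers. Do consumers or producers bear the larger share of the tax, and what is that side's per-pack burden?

Before the tax: set 205 − 5.5P = P + 101 → P* = €16, Q* = 117.
With the tax collected from producers, supply shifts: Qs = (P − 13) + 101.
New equilibrium: consumers pay €18, producers receive €5, Q = 106. (Wedge: Pb − Ps = 13.)
Per-pack burden: consumers €2, producers €11.
Producers take the larger share because supply is less price-elastic here (demand slope 5.5 vs supply slope 1).

Producers bear the larger share: €11 per pack.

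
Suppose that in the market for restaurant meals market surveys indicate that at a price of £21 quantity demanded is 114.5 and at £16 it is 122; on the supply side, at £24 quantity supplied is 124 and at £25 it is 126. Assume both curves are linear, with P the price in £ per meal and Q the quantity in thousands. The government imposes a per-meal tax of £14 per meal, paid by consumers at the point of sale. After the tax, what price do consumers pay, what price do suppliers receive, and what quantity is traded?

Demand slope: (122 − 114.5)/(16 − 21) = -1.5, so Qd = 146 − 1.5P.
Supply slope: (126 − 124)/(25 − 24) = 2, so Qs = 2P + 76.
Without the tax, 146 − 1.5P = 2P + 76 gives 3.5P = 70, so P* = £20 and Q* = 116.
With the tax collected from consumers, demand (in seller-price terms) shifts: Qd = 146 − 1.5(P + 14).
New equilibrium: consumers pay £28, suppliers receive £14, Q = 104. (Wedge: Pb − Ps = 14.)

Consumers pay £28; suppliers receive £14; quantity = 104.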